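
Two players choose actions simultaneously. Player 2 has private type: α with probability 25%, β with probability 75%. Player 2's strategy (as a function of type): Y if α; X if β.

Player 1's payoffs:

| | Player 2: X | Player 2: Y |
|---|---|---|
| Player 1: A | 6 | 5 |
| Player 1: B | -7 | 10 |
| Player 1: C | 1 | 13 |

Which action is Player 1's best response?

E[A] = 0.25·(5) + 0.75·(6) = 5.75
E[B] = 0.25·(10) + 0.75·(-7) = -2.75
E[C] = 0.25·(13) + 0.75·(1) = 4
Best response: A (5.75 is the largest).

A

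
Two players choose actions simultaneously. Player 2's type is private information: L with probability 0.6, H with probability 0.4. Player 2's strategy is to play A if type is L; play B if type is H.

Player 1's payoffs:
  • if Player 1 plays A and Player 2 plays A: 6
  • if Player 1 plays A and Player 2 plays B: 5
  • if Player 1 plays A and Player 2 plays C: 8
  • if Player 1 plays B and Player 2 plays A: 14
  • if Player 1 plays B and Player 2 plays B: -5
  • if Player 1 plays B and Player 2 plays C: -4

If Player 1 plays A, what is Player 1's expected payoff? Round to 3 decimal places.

5.600

E[A] = 0.6·6 + 0.4·5 = 3.6 + 2 = 5.6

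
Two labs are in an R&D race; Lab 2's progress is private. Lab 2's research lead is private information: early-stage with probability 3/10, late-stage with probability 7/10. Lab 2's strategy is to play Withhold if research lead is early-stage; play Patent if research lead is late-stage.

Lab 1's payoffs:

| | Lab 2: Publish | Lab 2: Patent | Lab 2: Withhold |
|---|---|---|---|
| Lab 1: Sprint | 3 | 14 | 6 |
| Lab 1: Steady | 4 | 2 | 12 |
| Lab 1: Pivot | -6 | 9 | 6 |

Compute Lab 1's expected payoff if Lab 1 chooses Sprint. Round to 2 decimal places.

11.60

Take the expectation over Lab 2's research lead, weighting each type's action by its prior probability.
E[Sprint] = 3/10·6 + 7/10·14 = 9/5 + 49/5 = 58/5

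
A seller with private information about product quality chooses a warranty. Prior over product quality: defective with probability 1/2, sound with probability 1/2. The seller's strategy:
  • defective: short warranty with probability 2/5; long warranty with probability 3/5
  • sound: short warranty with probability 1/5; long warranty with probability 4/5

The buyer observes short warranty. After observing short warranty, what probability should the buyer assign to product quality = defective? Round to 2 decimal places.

0.67

Apply Bayes' rule using the sender's strategy as the likelihood.
P(short warranty) = (1/2)·(2/5) + (1/2)·(1/5) = 3/10
P(defective | short warranty) = ((1/2)·(2/5)) / (3/10) = (1/5) / (3/10) = 2/3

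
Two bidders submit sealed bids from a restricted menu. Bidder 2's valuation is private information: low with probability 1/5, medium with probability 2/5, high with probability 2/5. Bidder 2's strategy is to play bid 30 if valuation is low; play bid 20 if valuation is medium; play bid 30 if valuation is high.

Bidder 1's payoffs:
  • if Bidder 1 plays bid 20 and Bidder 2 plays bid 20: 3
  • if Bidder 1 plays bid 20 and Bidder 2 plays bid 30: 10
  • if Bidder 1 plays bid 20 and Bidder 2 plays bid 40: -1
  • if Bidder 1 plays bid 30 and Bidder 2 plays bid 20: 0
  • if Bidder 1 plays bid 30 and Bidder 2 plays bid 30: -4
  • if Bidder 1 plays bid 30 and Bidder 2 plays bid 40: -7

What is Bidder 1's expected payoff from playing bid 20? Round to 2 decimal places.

E[bid 20] = 1/5·10 + 2/5·3 + 2/5·10 = 2 + 6/5 + 4 = 36/5

7.20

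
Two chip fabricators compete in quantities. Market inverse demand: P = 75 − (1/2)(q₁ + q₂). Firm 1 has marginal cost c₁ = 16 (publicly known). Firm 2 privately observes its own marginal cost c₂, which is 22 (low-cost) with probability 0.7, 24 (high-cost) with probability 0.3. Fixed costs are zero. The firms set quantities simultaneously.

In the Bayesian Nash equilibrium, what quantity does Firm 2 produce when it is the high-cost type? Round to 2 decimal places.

29.13

Type-c best response for Firm 2: q₂(c) = (75 − c) − q₁/2.
Firm 1 maximizes expected profit; its first-order condition is 75 − q₁ − (1/2)E[q₂] − 16 = 0.
Substituting E[q₂] and solving: E[c₂] = 22.6, so q₁ = (75 − 2·16 + 22.6)/(3/2) = 43.7333.
q₂(high-cost) = (75 − 24 − (1/2)·43.7333) = 29.1333.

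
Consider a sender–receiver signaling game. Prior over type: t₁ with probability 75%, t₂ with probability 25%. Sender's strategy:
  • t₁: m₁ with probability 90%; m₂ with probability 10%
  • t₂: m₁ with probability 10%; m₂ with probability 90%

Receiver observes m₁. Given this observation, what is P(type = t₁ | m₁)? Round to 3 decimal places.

0.964

Apply Bayes' rule using the sender's strategy as the likelihood.
P(m₁) = 0.75·0.9 + 0.25·0.1 = 0.7
P(t₁ | m₁) = (0.75·0.9) / 0.7 = 0.675 / 0.7 = 0.964286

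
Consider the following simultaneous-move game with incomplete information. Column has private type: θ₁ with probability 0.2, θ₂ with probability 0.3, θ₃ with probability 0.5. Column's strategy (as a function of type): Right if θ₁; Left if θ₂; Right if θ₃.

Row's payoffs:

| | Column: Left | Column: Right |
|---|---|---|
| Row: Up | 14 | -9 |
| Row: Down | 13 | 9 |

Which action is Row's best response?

E[Up] = 0.2·(-9) + 0.3·(14) + 0.5·(-9) = -2.1
E[Down] = 0.2·(9) + 0.3·(13) + 0.5·(9) = 10.2
Best response: Down (10.2 is the largest).

Down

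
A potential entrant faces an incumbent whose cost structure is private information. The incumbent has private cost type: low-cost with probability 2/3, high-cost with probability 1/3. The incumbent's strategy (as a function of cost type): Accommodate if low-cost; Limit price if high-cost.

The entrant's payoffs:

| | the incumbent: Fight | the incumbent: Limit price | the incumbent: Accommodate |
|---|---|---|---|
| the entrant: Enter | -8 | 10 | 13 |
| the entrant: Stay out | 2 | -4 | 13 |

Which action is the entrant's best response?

Compute the entrant's expected payoff for each action, taking the expectation over the incumbent's type.
E[Enter] = 2/3·(13) + 1/3·(10) = 12
E[Stay out] = 2/3·(13) + 1/3·(-4) = 22/3
Best response: Enter (12 is the largest).

Enter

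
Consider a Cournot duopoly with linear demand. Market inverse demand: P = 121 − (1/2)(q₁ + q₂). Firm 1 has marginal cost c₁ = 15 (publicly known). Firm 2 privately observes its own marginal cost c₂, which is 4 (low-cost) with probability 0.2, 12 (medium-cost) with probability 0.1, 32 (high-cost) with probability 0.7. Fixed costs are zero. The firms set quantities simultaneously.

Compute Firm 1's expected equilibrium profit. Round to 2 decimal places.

2959.37

Firm 2 with cost c maximizes (121 − (1/2)(q₁+q₂) − c)·q₂, giving q₂(c) = (121 − c − (1/2)q₁).
E[c₂] = 0.2·4 + 0.1·12 + 0.7·32 = 24.4
Firm 1's FOC against E[q₂] yields q₁ = (121 − 2·15 + E[c₂])/(3/2) = (121 − 30 + 24.4)/(3/2) = 76.9333.
E[P] = 121 − (1/2)·(q₁ + E[q₂]) = 53.4667; Firm 1's expected profit = (E[P] − 15)·q₁ = (53.4667 − 15)·76.9333 = 2959.37.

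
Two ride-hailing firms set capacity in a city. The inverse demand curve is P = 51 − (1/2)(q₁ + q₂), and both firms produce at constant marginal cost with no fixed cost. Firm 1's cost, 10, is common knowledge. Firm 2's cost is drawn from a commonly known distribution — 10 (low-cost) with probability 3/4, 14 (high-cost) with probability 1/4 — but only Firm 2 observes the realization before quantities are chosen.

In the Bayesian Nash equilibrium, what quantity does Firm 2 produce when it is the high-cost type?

Firm 2 with cost c maximizes (51 − (1/2)(q₁+q₂) − c)·q₂, giving q₂(c) = (51 − c − (1/2)q₁).
E[c₂] = 3/4·10 + 1/4·14 = 11
Firm 1's FOC against E[q₂] yields q₁ = (51 − 2·10 + E[c₂])/(3/2) = (51 − 20 + 11)/(3/2) = 28.
q₂(high-cost) = (51 − 14 − (1/2)·28) = 23.

23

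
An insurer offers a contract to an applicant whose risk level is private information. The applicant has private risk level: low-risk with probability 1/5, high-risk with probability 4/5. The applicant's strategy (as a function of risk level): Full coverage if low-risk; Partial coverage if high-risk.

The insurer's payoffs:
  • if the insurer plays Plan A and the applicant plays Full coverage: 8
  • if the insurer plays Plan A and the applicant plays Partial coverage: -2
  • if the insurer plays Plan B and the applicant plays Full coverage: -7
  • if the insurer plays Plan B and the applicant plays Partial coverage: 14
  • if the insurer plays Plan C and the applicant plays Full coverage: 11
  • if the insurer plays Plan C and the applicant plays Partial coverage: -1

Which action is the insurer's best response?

Plan B

E[Plan A] = 1/5·(8) + 4/5·(-2) = 0
E[Plan B] = 1/5·(-7) + 4/5·(14) = 49/5
E[Plan C] = 1/5·(11) + 4/5·(-1) = 7/5
Best response: Plan B (49/5 is the largest).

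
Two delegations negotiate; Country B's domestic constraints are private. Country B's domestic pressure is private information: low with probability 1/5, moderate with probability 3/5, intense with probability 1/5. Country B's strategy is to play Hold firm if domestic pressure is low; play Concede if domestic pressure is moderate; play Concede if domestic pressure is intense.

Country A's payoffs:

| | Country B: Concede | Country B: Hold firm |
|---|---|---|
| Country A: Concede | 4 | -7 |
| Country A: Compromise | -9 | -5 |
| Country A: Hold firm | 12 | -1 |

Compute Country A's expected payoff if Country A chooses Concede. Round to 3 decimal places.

E[Concede] = 1/5·(-7) + 3/5·4 + 1/5·4 = (-7/5) + 12/5 + 4/5 = 9/5

1.800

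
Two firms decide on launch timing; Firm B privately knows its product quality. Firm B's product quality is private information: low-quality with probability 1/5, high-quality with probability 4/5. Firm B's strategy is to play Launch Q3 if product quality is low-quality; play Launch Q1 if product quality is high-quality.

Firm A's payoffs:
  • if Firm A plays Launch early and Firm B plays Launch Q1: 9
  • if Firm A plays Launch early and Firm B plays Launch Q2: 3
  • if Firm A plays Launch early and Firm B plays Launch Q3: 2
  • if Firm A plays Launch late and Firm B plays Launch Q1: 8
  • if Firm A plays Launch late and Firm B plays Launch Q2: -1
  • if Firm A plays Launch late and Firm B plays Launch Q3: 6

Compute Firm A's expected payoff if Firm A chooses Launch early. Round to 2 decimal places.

7.60

E[Launch early] = 1/5·2 + 4/5·9 = 2/5 + 36/5 = 38/5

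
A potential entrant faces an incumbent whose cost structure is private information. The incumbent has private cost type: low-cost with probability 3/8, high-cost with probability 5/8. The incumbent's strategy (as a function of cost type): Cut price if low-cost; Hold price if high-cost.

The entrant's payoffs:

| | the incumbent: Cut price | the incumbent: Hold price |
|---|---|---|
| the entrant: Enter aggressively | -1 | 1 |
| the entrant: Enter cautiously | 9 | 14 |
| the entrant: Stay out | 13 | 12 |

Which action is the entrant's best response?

Compute the entrant's expected payoff for each action, taking the expectation over the incumbent's type.
E[Enter aggressively] = 3/8·(-1) + 5/8·(1) = 1/4
E[Enter cautiously] = 3/8·(9) + 5/8·(14) = 97/8
E[Stay out] = 3/8·(13) + 5/8·(12) = 99/8
Best response: Stay out (99/8 is the largest).

Stay out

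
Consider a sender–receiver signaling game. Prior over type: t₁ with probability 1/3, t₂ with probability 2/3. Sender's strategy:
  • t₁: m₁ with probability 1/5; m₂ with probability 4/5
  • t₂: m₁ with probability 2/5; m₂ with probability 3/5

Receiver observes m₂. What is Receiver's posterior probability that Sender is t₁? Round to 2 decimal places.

0.40

P(m₂) = (1/3)·(4/5) + (2/3)·(3/5) = 2/3
P(t₁ | m₂) = ((1/3)·(4/5)) / (2/3) = (4/15) / (2/3) = 2/5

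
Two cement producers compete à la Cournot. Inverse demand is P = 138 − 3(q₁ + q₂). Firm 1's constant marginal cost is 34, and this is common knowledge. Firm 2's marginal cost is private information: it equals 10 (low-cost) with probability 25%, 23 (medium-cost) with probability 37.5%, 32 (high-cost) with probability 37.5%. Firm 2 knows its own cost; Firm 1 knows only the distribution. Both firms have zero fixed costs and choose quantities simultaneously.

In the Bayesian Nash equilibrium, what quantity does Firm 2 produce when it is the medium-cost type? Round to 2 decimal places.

Type-c best response for Firm 2: q₂(c) = (138 − c)/6 − q₁/2.
Firm 1 maximizes expected profit; its first-order condition is 138 − 6q₁ − 3E[q₂] − 34 = 0.
Substituting E[q₂] and solving: E[c₂] = 23.125, so q₁ = (138 − 2·34 + 23.125)/9 = 10.3472.
q₂(medium-cost) = (138 − 23 − 3·10.3472)/6 = 13.9931.

13.99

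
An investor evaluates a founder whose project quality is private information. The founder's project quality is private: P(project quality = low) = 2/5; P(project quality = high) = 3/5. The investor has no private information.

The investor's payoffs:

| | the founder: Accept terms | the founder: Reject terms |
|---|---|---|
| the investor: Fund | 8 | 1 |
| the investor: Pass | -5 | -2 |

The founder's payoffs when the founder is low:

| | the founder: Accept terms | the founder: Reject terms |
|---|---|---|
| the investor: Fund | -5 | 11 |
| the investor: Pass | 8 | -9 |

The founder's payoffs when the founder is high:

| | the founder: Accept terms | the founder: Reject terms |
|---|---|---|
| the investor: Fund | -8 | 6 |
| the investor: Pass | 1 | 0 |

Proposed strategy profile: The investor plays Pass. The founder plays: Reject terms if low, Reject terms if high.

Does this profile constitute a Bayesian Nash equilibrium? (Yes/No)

The investor plays Pass: E[Pass] = 2/5·(-2) + 3/5·(-2) = -2; E[Fund] = 1. Not best-responding. ✗
The founder (project quality low), facing Pass: Accept terms gives 8, Reject terms gives -9. Proposed Reject terms is not best — profitable deviation exists. ✗
The founder (project quality high), facing Pass: Accept terms gives 1, Reject terms gives 0. Proposed Reject terms is not best — profitable deviation exists. ✗

No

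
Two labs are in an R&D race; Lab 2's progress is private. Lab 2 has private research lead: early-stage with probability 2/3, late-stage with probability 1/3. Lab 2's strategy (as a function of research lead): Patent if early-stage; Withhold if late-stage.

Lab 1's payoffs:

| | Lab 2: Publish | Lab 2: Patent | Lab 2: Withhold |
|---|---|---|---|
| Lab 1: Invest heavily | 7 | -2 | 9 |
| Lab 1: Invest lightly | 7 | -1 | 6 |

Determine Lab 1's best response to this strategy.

Compute Lab 1's expected payoff for each action, taking the expectation over Lab 2's type.
E[Invest heavily] = 2/3·(-2) + 1/3·(9) = 5/3
E[Invest lightly] = 2/3·(-1) + 1/3·(6) = 4/3
Best response: Invest heavily (5/3 is the largest).

Invest heavily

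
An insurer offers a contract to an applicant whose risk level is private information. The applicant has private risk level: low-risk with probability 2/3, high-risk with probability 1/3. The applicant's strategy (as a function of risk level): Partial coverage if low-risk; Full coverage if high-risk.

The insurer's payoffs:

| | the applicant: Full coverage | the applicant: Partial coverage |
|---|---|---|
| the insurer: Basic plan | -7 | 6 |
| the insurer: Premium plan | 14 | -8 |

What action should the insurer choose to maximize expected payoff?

E[Basic plan] = 2/3·(6) + 1/3·(-7) = 5/3
E[Premium plan] = 2/3·(-8) + 1/3·(14) = -2/3
Best response: Basic plan (5/3 is the largest).

Basic plan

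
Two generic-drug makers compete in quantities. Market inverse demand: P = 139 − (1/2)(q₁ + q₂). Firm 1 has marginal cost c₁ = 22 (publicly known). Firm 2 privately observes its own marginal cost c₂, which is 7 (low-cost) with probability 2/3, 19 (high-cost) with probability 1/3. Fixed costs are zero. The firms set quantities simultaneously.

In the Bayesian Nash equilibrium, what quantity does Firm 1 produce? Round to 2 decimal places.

Each type of Firm 2 best-responds to q₁; Firm 1 best-responds to the expected q₂ over Firm 2's types.
Firm 2 with cost c maximizes (139 − (1/2)(q₁+q₂) − c)·q₂, giving q₂(c) = (139 − c − (1/2)q₁).
E[c₂] = 2/3·7 + 1/3·19 = 11
Firm 1's FOC against E[q₂] yields q₁ = (139 − 2·22 + E[c₂])/(3/2) = (139 − 44 + 11)/(3/2) = 70.6667.

70.67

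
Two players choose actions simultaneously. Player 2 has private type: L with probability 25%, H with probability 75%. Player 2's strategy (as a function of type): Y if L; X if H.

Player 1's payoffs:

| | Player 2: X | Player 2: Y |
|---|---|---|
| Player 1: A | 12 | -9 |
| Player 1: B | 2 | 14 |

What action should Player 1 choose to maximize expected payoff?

E[A] = 0.25·(-9) + 0.75·(12) = 6.75
E[B] = 0.25·(14) + 0.75·(2) = 5
Best response: A (6.75 is the largest).

A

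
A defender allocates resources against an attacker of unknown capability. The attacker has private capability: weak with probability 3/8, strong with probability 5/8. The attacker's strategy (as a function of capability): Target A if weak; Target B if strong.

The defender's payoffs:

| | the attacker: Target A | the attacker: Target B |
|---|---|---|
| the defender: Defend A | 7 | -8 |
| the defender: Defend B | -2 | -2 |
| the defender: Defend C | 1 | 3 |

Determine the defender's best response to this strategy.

Compute the defender's expected payoff for each action, taking the expectation over the attacker's type.
E[Defend A] = 3/8·(7) + 5/8·(-8) = -19/8
E[Defend B] = 3/8·(-2) + 5/8·(-2) = -2
E[Defend C] = 3/8·(1) + 5/8·(3) = 9/4
Best response: Defend C (9/4 is the largest).

Defend C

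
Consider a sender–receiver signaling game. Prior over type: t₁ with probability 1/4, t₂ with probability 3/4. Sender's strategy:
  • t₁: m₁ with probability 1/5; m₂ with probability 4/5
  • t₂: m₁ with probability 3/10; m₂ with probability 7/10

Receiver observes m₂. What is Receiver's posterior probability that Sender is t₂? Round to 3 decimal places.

0.724

P(m₂) = (1/4)·(4/5) + (3/4)·(7/10) = 29/40
P(t₂ | m₂) = ((3/4)·(7/10)) / (29/40) = (21/40) / (29/40) = 21/29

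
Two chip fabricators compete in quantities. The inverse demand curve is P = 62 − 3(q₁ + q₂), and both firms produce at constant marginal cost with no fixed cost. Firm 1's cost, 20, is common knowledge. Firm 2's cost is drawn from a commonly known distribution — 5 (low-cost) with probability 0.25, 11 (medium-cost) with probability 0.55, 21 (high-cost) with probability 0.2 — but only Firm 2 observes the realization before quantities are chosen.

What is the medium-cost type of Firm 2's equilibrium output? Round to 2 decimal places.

6.64

Type-c best response for Firm 2: q₂(c) = (62 − c)/6 − q₁/2.
Firm 1 maximizes expected profit; its first-order condition is 62 − 6q₁ − 3E[q₂] − 20 = 0.
Substituting E[q₂] and solving: E[c₂] = 11.5, so q₁ = (62 − 2·20 + 11.5)/9 = 3.72222.
q₂(medium-cost) = (62 − 11 − 3·3.72222)/6 = 6.63889.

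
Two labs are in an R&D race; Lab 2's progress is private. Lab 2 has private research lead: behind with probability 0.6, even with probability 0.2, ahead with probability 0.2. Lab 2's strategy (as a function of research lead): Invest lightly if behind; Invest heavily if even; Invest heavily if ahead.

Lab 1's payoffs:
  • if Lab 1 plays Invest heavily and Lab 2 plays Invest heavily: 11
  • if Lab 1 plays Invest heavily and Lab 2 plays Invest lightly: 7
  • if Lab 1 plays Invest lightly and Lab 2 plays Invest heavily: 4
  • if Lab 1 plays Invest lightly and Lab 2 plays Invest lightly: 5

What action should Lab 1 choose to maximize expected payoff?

Compute Lab 1's expected payoff for each action, taking the expectation over Lab 2's type.
E[Invest heavily] = 0.6·(7) + 0.2·(11) + 0.2·(11) = 8.6
E[Invest lightly] = 0.6·(5) + 0.2·(4) + 0.2·(4) = 4.6
Best response: Invest heavily (8.6 is the largest).

Invest heavily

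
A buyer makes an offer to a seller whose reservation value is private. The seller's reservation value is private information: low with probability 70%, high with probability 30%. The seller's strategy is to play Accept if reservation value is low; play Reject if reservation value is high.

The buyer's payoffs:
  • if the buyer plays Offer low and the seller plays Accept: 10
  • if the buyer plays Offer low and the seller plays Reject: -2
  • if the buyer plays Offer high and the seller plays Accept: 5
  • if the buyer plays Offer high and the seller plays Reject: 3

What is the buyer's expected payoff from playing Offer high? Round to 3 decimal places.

4.400

Take the expectation over the seller's reservation value, weighting each type's action by its prior probability.
E[Offer high] = 0.7·5 + 0.3·3 = 3.5 + 0.9 = 4.4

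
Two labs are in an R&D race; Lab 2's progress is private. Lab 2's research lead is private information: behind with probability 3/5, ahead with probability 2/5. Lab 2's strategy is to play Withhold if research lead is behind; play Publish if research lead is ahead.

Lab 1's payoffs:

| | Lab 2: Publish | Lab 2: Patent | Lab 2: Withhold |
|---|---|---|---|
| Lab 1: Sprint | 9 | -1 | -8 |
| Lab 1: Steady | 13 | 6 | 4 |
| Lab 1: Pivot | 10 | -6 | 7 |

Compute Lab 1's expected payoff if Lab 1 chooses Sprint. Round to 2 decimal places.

-1.20

Take the expectation over Lab 2's research lead, weighting each type's action by its prior probability.
E[Sprint] = 3/5·(-8) + 2/5·9 = (-24/5) + 18/5 = -6/5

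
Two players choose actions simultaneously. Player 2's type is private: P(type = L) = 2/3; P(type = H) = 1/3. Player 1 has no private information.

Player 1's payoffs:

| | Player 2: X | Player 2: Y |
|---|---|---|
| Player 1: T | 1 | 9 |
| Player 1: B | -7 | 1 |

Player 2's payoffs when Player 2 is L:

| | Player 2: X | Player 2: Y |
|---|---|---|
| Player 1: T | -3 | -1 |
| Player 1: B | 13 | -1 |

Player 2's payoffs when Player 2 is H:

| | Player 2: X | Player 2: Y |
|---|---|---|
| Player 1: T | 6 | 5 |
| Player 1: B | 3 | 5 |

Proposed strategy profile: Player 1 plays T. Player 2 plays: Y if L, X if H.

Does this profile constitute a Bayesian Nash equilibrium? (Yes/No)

Player 1 plays T: E[T] = 2/3·(9) + 1/3·(1) = 19/3; E[B] = -5/3. Best-responding. ✓
Player 2 (type L), facing T: X gives -3, Y gives -1. Proposed Y is best. ✓
Player 2 (type H), facing T: X gives 6, Y gives 5. Proposed X is best. ✓

Yes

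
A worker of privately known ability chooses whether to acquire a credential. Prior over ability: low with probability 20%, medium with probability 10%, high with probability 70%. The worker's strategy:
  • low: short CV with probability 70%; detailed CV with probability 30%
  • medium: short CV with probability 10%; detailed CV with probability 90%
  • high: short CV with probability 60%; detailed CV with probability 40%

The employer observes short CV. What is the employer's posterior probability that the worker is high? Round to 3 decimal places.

0.737

P(short CV) = 0.2·0.7 + 0.1·0.1 + 0.7·0.6 = 0.57
P(high | short CV) = (0.7·0.6) / 0.57 = 0.42 / 0.57 = 0.736842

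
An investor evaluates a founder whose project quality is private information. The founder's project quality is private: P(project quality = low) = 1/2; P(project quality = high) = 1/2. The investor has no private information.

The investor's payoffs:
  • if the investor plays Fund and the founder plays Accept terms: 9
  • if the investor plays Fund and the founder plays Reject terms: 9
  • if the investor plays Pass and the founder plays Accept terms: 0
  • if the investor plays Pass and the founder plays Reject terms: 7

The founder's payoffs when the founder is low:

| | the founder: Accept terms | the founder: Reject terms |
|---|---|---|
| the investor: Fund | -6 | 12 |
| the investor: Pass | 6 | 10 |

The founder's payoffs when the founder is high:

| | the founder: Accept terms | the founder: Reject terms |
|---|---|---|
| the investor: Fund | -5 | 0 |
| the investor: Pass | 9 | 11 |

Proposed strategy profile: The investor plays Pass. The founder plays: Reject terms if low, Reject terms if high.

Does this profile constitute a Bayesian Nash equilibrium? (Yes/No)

The investor plays Pass: E[Pass] = 1/2·(7) + 1/2·(7) = 7; E[Fund] = 9. Not best-responding. ✗
The founder (project quality low), facing Pass: Accept terms gives 6, Reject terms gives 10. Proposed Reject terms is best. ✓
The founder (project quality high), facing Pass: Accept terms gives 9, Reject terms gives 11. Proposed Reject terms is best. ✓

No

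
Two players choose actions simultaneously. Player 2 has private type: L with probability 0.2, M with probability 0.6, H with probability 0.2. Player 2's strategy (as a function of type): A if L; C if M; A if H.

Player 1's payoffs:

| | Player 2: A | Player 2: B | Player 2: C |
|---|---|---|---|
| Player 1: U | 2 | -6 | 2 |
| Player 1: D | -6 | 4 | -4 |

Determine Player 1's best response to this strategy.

U

Compute Player 1's expected payoff for each action, taking the expectation over Player 2's type.
E[U] = 0.2·(2) + 0.6·(2) + 0.2·(2) = 2
E[D] = 0.2·(-6) + 0.6·(-4) + 0.2·(-6) = -4.8
Best response: U (2 is the largest).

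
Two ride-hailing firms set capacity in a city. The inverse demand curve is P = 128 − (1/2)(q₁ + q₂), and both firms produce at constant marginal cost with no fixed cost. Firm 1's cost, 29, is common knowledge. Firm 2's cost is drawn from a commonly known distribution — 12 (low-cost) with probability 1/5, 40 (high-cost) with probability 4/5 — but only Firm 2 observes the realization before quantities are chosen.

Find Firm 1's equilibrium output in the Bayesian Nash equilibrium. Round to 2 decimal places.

Firm 2 with cost c maximizes (128 − (1/2)(q₁+q₂) − c)·q₂, giving q₂(c) = (128 − c − (1/2)q₁).
E[c₂] = 1/5·12 + 4/5·40 = 34.4
Firm 1's FOC against E[q₂] yields q₁ = (128 − 2·29 + E[c₂])/(3/2) = (128 − 58 + 34.4)/(3/2) = 69.6.

69.60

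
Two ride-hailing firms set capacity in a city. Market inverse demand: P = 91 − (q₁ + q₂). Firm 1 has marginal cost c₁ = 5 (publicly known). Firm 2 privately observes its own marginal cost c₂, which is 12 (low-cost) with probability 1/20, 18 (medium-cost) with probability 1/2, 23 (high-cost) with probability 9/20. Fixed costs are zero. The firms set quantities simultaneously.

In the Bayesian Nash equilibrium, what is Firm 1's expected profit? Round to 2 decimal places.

Type-c best response for Firm 2: q₂(c) = (91 − c)/2 − q₁/2.
Firm 1 maximizes expected profit; its first-order condition is 91 − 2q₁ − E[q₂] − 5 = 0.
Substituting E[q₂] and solving: E[c₂] = 19.95, so q₁ = (91 − 2·5 + 19.95)/3 = 33.65.
E[P] = 91 − (q₁ + E[q₂]) = 38.65; Firm 1's expected profit = (E[P] − 5)·q₁ = (38.65 − 5)·33.65 = 1132.32.

1132.32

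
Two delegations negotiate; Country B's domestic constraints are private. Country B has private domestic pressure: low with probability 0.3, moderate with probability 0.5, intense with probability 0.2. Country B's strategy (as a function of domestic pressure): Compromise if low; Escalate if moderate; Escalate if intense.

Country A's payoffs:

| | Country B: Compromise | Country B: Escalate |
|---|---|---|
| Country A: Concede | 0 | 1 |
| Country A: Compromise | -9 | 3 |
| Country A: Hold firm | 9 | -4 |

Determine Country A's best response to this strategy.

Concede

E[Concede] = 0.3·(0) + 0.5·(1) + 0.2·(1) = 0.7
E[Compromise] = 0.3·(-9) + 0.5·(3) + 0.2·(3) = -0.6
E[Hold firm] = 0.3·(9) + 0.5·(-4) + 0.2·(-4) = -0.1
Best response: Concede (0.7 is the largest).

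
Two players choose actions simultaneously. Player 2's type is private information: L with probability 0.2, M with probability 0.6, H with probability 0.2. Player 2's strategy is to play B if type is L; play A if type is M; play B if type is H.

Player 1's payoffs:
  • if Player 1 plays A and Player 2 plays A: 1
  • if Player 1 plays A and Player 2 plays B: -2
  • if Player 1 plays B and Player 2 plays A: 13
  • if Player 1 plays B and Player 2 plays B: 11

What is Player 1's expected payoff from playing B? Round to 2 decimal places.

Take the expectation over Player 2's type, weighting each type's action by its prior probability.
E[B] = 0.2·11 + 0.6·13 + 0.2·11 = 2.2 + 7.8 + 2.2 = 12.2

12.20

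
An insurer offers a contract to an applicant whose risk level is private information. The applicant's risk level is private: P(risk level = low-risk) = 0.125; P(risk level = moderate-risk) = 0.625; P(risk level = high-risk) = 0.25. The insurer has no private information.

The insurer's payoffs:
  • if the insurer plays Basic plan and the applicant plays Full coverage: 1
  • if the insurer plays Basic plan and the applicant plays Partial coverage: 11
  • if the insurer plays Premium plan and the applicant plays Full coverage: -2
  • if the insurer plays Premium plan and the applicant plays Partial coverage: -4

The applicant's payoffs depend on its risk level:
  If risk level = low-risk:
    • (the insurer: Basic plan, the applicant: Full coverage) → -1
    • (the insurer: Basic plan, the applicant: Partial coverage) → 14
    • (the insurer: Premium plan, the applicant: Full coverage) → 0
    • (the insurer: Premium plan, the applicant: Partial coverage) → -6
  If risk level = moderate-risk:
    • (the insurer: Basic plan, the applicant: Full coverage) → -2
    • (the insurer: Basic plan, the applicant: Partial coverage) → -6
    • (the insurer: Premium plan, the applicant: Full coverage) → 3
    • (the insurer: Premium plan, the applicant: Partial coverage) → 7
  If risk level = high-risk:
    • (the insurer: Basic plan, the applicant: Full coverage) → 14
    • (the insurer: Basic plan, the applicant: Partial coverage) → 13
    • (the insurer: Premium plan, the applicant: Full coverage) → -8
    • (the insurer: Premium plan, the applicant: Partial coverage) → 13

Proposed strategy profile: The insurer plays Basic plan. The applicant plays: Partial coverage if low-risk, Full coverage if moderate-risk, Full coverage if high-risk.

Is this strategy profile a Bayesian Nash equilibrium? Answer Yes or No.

Yes

The insurer plays Basic plan: E[Basic plan] = 0.125·(11) + 0.625·(1) + 0.25·(1) = 2.25; E[Premium plan] = -2.25. Best-responding. ✓
The applicant (risk level low-risk), facing Basic plan: Full coverage gives -1, Partial coverage gives 14. Proposed Partial coverage is best. ✓
The applicant (risk level moderate-risk), facing Basic plan: Full coverage gives -2, Partial coverage gives -6. Proposed Full coverage is best. ✓
The applicant (risk level high-risk), facing Basic plan: Full coverage gives 14, Partial coverage gives 13. Proposed Full coverage is best. ✓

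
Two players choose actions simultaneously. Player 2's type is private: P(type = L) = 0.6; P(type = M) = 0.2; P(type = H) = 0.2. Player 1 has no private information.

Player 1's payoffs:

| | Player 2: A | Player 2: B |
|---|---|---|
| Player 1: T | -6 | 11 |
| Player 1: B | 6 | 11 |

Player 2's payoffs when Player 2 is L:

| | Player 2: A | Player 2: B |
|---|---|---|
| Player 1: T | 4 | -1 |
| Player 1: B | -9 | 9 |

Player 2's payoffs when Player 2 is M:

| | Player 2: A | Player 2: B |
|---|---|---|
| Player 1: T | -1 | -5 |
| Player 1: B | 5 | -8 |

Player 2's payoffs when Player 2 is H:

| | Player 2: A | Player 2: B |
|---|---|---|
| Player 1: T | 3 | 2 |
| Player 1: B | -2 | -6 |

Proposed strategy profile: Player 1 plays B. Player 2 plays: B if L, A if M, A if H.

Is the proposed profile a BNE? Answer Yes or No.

Yes

Player 1 plays B: E[B] = 0.6·(11) + 0.2·(6) + 0.2·(6) = 9; E[T] = 4.2. Best-responding. ✓
Player 2 (type L), facing B: A gives -9, B gives 9. Proposed B is best. ✓
Player 2 (type M), facing B: A gives 5, B gives -8. Proposed A is best. ✓
Player 2 (type H), facing B: A gives -2, B gives -6. Proposed A is best. ✓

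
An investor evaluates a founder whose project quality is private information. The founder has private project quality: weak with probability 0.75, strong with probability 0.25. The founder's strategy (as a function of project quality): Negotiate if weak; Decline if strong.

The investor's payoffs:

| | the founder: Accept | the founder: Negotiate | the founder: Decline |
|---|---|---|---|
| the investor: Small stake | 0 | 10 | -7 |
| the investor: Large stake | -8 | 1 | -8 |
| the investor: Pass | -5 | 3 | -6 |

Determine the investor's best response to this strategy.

Small stake

E[Small stake] = 0.75·(10) + 0.25·(-7) = 5.75
E[Large stake] = 0.75·(1) + 0.25·(-8) = -1.25
E[Pass] = 0.75·(3) + 0.25·(-6) = 0.75
Best response: Small stake (5.75 is the largest).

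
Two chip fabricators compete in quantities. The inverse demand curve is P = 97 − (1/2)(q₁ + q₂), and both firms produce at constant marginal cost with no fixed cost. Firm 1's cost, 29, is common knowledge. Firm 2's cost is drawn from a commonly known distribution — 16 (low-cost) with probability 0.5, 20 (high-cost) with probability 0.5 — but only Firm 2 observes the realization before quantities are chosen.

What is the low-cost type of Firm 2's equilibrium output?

62

Firm 2 with cost c maximizes (97 − (1/2)(q₁+q₂) − c)·q₂, giving q₂(c) = (97 − c − (1/2)q₁).
E[c₂] = 0.5·16 + 0.5·20 = 18
Firm 1's FOC against E[q₂] yields q₁ = (97 − 2·29 + E[c₂])/(3/2) = (97 − 58 + 18)/(3/2) = 38.
q₂(low-cost) = (97 − 16 − (1/2)·38) = 62.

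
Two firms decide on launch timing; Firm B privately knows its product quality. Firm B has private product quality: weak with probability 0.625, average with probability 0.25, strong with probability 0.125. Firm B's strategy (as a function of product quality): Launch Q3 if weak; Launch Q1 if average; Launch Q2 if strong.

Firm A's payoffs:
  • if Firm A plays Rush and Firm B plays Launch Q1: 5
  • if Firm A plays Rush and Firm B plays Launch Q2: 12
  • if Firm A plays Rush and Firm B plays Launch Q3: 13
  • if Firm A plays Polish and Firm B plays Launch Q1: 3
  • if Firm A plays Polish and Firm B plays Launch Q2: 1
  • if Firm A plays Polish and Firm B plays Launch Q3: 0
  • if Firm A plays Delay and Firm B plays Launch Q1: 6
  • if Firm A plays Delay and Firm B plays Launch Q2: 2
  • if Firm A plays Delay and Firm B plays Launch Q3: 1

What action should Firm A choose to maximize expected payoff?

E[Rush] = 0.625·(13) + 0.25·(5) + 0.125·(12) = 10.875
E[Polish] = 0.625·(0) + 0.25·(3) + 0.125·(1) = 0.875
E[Delay] = 0.625·(1) + 0.25·(6) + 0.125·(2) = 2.375
Best response: Rush (10.875 is the largest).

Rush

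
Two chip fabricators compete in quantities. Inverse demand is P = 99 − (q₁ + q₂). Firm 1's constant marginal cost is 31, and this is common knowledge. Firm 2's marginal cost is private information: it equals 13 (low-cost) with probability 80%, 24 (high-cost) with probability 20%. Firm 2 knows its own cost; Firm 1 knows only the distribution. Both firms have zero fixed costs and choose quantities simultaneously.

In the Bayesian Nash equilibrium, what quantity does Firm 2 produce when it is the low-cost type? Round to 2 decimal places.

34.30

Type-c best response for Firm 2: q₂(c) = (99 − c)/2 − q₁/2.
Firm 1 maximizes expected profit; its first-order condition is 99 − 2q₁ − E[q₂] − 31 = 0.
Substituting E[q₂] and solving: E[c₂] = 15.2, so q₁ = (99 − 2·31 + 15.2)/3 = 17.4.
q₂(low-cost) = (99 − 13 − 17.4)/2 = 34.3.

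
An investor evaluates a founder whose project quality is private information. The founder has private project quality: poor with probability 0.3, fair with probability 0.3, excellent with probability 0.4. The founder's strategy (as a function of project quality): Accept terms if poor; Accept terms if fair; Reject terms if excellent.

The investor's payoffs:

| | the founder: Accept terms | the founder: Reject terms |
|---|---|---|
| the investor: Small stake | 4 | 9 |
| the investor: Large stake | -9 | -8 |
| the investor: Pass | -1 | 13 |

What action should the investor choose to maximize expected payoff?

E[Small stake] = 0.3·(4) + 0.3·(4) + 0.4·(9) = 6
E[Large stake] = 0.3·(-9) + 0.3·(-9) + 0.4·(-8) = -8.6
E[Pass] = 0.3·(-1) + 0.3·(-1) + 0.4·(13) = 4.6
Best response: Small stake (6 is the largest).

Small stake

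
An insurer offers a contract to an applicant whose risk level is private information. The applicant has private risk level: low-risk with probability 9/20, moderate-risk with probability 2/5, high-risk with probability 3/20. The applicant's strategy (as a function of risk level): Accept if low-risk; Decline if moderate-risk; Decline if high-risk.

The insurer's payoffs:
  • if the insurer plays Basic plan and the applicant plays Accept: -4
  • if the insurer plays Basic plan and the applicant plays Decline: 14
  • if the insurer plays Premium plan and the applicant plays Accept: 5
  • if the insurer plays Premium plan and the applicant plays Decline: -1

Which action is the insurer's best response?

Compute the insurer's expected payoff for each action, taking the expectation over the applicant's type.
E[Basic plan] = 9/20·(-4) + 2/5·(14) + 3/20·(14) = 59/10
E[Premium plan] = 9/20·(5) + 2/5·(-1) + 3/20·(-1) = 17/10
Best response: Basic plan (59/10 is the largest).

Basic plan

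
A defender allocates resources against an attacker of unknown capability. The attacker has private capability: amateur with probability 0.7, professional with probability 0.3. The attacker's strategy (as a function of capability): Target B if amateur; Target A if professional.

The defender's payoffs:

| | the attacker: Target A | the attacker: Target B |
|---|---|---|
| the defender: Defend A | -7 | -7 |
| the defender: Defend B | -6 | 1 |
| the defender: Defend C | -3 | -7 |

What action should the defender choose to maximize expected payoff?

E[Defend A] = 0.7·(-7) + 0.3·(-7) = -7
E[Defend B] = 0.7·(1) + 0.3·(-6) = -1.1
E[Defend C] = 0.7·(-7) + 0.3·(-3) = -5.8
Best response: Defend B (-1.1 is the largest).

Defend B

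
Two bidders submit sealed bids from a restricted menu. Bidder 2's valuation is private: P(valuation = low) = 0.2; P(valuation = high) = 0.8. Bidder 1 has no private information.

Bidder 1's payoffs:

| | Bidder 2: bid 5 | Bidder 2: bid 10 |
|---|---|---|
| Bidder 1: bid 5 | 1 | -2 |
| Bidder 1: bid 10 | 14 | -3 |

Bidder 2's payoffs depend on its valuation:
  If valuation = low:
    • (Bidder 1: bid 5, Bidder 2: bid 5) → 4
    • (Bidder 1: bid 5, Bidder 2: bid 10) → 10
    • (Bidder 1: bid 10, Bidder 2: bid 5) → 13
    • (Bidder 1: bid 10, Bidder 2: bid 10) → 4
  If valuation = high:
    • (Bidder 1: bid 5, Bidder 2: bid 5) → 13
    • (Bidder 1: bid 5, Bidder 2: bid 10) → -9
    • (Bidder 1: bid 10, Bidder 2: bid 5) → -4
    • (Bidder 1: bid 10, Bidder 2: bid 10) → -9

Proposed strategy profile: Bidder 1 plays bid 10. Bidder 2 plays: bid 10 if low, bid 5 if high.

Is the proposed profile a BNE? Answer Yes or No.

No

A profile is a BNE iff every type of every player is best-responding given beliefs about the other side.
Bidder 1 plays bid 10: E[bid 10] = 0.2·(-3) + 0.8·(14) = 10.6; E[bid 5] = 0.4. Best-responding. ✓
Bidder 2 (valuation low), facing bid 10: bid 5 gives 13, bid 10 gives 4. Proposed bid 10 is not best — profitable deviation exists. ✗
Bidder 2 (valuation high), facing bid 10: bid 5 gives -4, bid 10 gives -9. Proposed bid 5 is best. ✓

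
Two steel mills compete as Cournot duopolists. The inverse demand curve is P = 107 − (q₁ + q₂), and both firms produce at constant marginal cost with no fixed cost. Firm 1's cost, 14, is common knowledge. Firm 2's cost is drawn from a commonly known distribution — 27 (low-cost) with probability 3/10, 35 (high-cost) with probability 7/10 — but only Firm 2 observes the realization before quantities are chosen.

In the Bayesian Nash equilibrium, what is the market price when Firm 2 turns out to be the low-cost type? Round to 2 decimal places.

48.40

Type-c best response for Firm 2: q₂(c) = (107 − c)/2 − q₁/2.
Firm 1 maximizes expected profit; its first-order condition is 107 − 2q₁ − E[q₂] − 14 = 0.
Substituting E[q₂] and solving: E[c₂] = 32.6, so q₁ = (107 − 2·14 + 32.6)/3 = 37.2.
q₂(low-cost) = 21.4, so P = 107 − (37.2 + 21.4) = 48.4.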